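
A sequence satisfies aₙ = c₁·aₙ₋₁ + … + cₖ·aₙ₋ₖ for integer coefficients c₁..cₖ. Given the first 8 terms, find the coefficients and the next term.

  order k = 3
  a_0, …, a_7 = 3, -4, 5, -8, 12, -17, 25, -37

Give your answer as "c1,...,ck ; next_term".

  a_3 = -1·5 + 0·-4 + -1·3 = -8
  a_4 = -1·-8 + 0·5 + -1·-4 = 12
  a_5 = -1·12 + 0·-8 + -1·5 = -17
  a_6 = -1·-17 + 0·12 + -1·-8 = 25
  a_7 = -1·25 + 0·-17 + -1·12 = -37
  a_8 = -1·-37 + 0·25 + -1·-17 = 54

-1,0,-1 ; 54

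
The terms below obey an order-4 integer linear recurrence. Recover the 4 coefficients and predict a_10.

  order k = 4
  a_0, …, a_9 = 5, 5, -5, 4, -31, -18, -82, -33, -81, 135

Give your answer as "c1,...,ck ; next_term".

  a_4 = 1·4 + 2·-5 + -3·5 + -2·5 = -31
  a_5 = 1·-31 + 2·4 + -3·-5 + -2·5 = -18
  a_6 = 1·-18 + 2·-31 + -3·4 + -2·-5 = -82
  a_7 = 1·-82 + 2·-18 + -3·-31 + -2·4 = -33
  a_8 = 1·-33 + 2·-82 + -3·-18 + -2·-31 = -81
  a_9 = 1·-81 + 2·-33 + -3·-82 + -2·-18 = 135
  a_10 = 1·135 + 2·-81 + -3·-33 + -2·-82 = 236

1,2,-3,-2 ; 236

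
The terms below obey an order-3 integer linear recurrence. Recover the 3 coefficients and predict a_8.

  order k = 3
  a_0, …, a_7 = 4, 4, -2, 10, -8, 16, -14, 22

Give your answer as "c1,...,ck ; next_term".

-1,1,1 ; -20

  a_3 = -1·-2 + 1·4 + 1·4 = 10
  a_4 = -1·10 + 1·-2 + 1·4 = -8
  a_5 = -1·-8 + 1·10 + 1·-2 = 16
  a_6 = -1·16 + 1·-8 + 1·10 = -14
  a_7 = -1·-14 + 1·16 + 1·-8 = 22
  a_8 = -1·22 + 1·-14 + 1·16 = -20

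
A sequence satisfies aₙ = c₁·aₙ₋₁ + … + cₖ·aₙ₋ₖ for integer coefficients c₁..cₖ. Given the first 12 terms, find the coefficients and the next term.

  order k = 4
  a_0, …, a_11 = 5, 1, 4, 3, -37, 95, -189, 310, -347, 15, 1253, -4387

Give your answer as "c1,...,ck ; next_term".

-3,-3,-1,-3 ; 10428

  a_4 = -3·3 + -3·4 + -1·1 + -3·5 = -37
  a_5 = -3·-37 + -3·3 + -1·4 + -3·1 = 95
  a_6 = -3·95 + -3·-37 + -1·3 + -3·4 = -189
  a_7 = -3·-189 + -3·95 + -1·-37 + -3·3 = 310
  a_8 = -3·310 + -3·-189 + -1·95 + -3·-37 = -347
  a_9 = -3·-347 + -3·310 + -1·-189 + -3·95 = 15
  a_10 = -3·15 + -3·-347 + -1·310 + -3·-189 = 1253
  a_11 = -3·1253 + -3·15 + -1·-347 + -3·310 = -4387
  a_12 = -3·-4387 + -3·1253 + -1·15 + -3·-347 = 10428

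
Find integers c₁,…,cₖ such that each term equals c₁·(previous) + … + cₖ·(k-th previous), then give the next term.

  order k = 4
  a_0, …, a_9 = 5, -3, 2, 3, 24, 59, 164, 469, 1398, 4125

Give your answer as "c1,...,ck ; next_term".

  a_4 = 3·3 + -1·2 + 1·-3 + 4·5 = 24
  a_5 = 3·24 + -1·3 + 1·2 + 4·-3 = 59
  a_6 = 3·59 + -1·24 + 1·3 + 4·2 = 164
  a_7 = 3·164 + -1·59 + 1·24 + 4·3 = 469
  a_8 = 3·469 + -1·164 + 1·59 + 4·24 = 1398
  a_9 = 3·1398 + -1·469 + 1·164 + 4·59 = 4125
  a_10 = 3·4125 + -1·1398 + 1·469 + 4·164 = 12102

3,-1,1,4 ; 12102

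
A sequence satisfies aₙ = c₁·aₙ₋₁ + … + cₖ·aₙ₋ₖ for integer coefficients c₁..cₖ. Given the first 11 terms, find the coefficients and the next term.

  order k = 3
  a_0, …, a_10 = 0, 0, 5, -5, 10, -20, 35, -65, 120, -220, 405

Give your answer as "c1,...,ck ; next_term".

-1,1,-1 ; -745

  a_3 = -1·5 + 1·0 + -1·0 = -5
  a_4 = -1·-5 + 1·5 + -1·0 = 10
  a_5 = -1·10 + 1·-5 + -1·5 = -20
  a_6 = -1·-20 + 1·10 + -1·-5 = 35
  a_7 = -1·35 + 1·-20 + -1·10 = -65
  a_8 = -1·-65 + 1·35 + -1·-20 = 120
  a_9 = -1·120 + 1·-65 + -1·35 = -220
  a_10 = -1·-220 + 1·120 + -1·-65 = 405
  a_11 = -1·405 + 1·-220 + -1·120 = -745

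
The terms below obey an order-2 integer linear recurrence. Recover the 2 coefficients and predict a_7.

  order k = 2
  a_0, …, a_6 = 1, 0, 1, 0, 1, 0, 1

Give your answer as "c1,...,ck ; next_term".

0,1 ; 0

  a_2 = 0·0 + 1·1 = 1
  a_3 = 0·1 + 1·0 = 0
  a_4 = 0·0 + 1·1 = 1
  a_5 = 0·1 + 1·0 = 0
  a_6 = 0·0 + 1·1 = 1
  a_7 = 0·1 + 1·0 = 0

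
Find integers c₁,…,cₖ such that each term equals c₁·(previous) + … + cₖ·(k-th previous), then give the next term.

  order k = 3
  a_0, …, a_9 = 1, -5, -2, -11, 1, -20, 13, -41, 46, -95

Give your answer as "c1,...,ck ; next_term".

  a_3 = 0·-2 + 2·-5 + -1·1 = -11
  a_4 = 0·-11 + 2·-2 + -1·-5 = 1
  a_5 = 0·1 + 2·-11 + -1·-2 = -20
  a_6 = 0·-20 + 2·1 + -1·-11 = 13
  a_7 = 0·13 + 2·-20 + -1·1 = -41
  a_8 = 0·-41 + 2·13 + -1·-20 = 46
  a_9 = 0·46 + 2·-41 + -1·13 = -95
  a_10 = 0·-95 + 2·46 + -1·-41 = 133

0,2,-1 ; 133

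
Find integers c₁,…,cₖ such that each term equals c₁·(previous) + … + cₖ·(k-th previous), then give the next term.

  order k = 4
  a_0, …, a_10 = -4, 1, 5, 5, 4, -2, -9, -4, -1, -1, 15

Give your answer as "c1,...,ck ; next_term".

0,-1,1,-2 ; 8

  a_4 = 0·5 + -1·5 + 1·1 + -2·-4 = 4
  a_5 = 0·4 + -1·5 + 1·5 + -2·1 = -2
  a_6 = 0·-2 + -1·4 + 1·5 + -2·5 = -9
  a_7 = 0·-9 + -1·-2 + 1·4 + -2·5 = -4
  a_8 = 0·-4 + -1·-9 + 1·-2 + -2·4 = -1
  a_9 = 0·-1 + -1·-4 + 1·-9 + -2·-2 = -1
  a_10 = 0·-1 + -1·-1 + 1·-4 + -2·-9 = 15
  a_11 = 0·15 + -1·-1 + 1·-1 + -2·-4 = 8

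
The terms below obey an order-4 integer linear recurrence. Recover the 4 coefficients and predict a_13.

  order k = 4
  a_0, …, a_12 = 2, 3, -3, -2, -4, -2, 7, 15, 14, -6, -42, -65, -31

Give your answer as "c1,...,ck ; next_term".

  a_4 = 1·-2 + -1·-3 + -1·3 + -1·2 = -4
  a_5 = 1·-4 + -1·-2 + -1·-3 + -1·3 = -2
  a_6 = 1·-2 + -1·-4 + -1·-2 + -1·-3 = 7
  a_7 = 1·7 + -1·-2 + -1·-4 + -1·-2 = 15
  a_8 = 1·15 + -1·7 + -1·-2 + -1·-4 = 14
  a_9 = 1·14 + -1·15 + -1·7 + -1·-2 = -6
  a_10 = 1·-6 + -1·14 + -1·15 + -1·7 = -42
  a_11 = 1·-42 + -1·-6 + -1·14 + -1·15 = -65
  a_12 = 1·-65 + -1·-42 + -1·-6 + -1·14 = -31
  a_13 = 1·-31 + -1·-65 + -1·-42 + -1·-6 = 82

1,-1,-1,-1 ; 82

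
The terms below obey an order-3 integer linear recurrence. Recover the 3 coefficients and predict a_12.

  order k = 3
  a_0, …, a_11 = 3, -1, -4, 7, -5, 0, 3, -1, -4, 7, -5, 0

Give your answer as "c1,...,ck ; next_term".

-2,-2,-1 ; 3

  a_3 = -2·-4 + -2·-1 + -1·3 = 7
  a_4 = -2·7 + -2·-4 + -1·-1 = -5
  a_5 = -2·-5 + -2·7 + -1·-4 = 0
  a_6 = -2·0 + -2·-5 + -1·7 = 3
  a_7 = -2·3 + -2·0 + -1·-5 = -1
  a_8 = -2·-1 + -2·3 + -1·0 = -4
  a_9 = -2·-4 + -2·-1 + -1·3 = 7
  a_10 = -2·7 + -2·-4 + -1·-1 = -5
  a_11 = -2·-5 + -2·7 + -1·-4 = 0
  a_12 = -2·0 + -2·-5 + -1·7 = 3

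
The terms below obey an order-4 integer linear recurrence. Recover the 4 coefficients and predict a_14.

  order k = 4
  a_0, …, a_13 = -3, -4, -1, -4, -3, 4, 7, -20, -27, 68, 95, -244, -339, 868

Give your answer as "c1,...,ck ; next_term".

0,-3,0,2 ; 1207

  a_4 = 0·-4 + -3·-1 + 0·-4 + 2·-3 = -3
  a_5 = 0·-3 + -3·-4 + 0·-1 + 2·-4 = 4
  a_6 = 0·4 + -3·-3 + 0·-4 + 2·-1 = 7
  a_7 = 0·7 + -3·4 + 0·-3 + 2·-4 = -20
  a_8 = 0·-20 + -3·7 + 0·4 + 2·-3 = -27
  a_9 = 0·-27 + -3·-20 + 0·7 + 2·4 = 68
  a_10 = 0·68 + -3·-27 + 0·-20 + 2·7 = 95
  a_11 = 0·95 + -3·68 + 0·-27 + 2·-20 = -244
  a_12 = 0·-244 + -3·95 + 0·68 + 2·-27 = -339
  a_13 = 0·-339 + -3·-244 + 0·95 + 2·68 = 868
  a_14 = 0·868 + -3·-339 + 0·-244 + 2·95 = 1207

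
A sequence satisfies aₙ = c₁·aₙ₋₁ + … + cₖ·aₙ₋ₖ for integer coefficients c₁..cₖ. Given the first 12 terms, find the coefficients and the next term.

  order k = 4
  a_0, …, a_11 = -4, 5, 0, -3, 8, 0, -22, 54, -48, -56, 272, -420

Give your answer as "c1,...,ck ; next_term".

  a_4 = -2·-3 + -2·0 + 2·5 + 2·-4 = 8
  a_5 = -2·8 + -2·-3 + 2·0 + 2·5 = 0
  a_6 = -2·0 + -2·8 + 2·-3 + 2·0 = -22
  a_7 = -2·-22 + -2·0 + 2·8 + 2·-3 = 54
  a_8 = -2·54 + -2·-22 + 2·0 + 2·8 = -48
  a_9 = -2·-48 + -2·54 + 2·-22 + 2·0 = -56
  a_10 = -2·-56 + -2·-48 + 2·54 + 2·-22 = 272
  a_11 = -2·272 + -2·-56 + 2·-48 + 2·54 = -420
  a_12 = -2·-420 + -2·272 + 2·-56 + 2·-48 = 88

-2,-2,2,2 ; 88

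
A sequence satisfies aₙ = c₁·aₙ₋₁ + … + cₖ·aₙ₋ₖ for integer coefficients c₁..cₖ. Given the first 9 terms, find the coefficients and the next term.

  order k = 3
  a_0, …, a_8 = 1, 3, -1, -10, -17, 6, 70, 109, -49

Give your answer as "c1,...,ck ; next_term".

  a_3 = 1·-1 + -2·3 + -3·1 = -10
  a_4 = 1·-10 + -2·-1 + -3·3 = -17
  a_5 = 1·-17 + -2·-10 + -3·-1 = 6
  a_6 = 1·6 + -2·-17 + -3·-10 = 70
  a_7 = 1·70 + -2·6 + -3·-17 = 109
  a_8 = 1·109 + -2·70 + -3·6 = -49
  a_9 = 1·-49 + -2·109 + -3·70 = -477

1,-2,-3 ; -477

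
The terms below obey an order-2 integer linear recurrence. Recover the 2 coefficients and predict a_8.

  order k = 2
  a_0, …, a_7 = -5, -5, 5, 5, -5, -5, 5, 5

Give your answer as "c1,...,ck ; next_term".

  a_2 = 0·-5 + -1·-5 = 5
  a_3 = 0·5 + -1·-5 = 5
  a_4 = 0·5 + -1·5 = -5
  a_5 = 0·-5 + -1·5 = -5
  a_6 = 0·-5 + -1·-5 = 5
  a_7 = 0·5 + -1·-5 = 5
  a_8 = 0·5 + -1·5 = -5

0,-1 ; -5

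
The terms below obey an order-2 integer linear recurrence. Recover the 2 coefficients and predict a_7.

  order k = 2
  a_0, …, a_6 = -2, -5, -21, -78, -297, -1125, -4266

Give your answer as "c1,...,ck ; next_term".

3,3 ; -16173

  a_2 = 3·-5 + 3·-2 = -21
  a_3 = 3·-21 + 3·-5 = -78
  a_4 = 3·-78 + 3·-21 = -297
  a_5 = 3·-297 + 3·-78 = -1125
  a_6 = 3·-1125 + 3·-297 = -4266
  a_7 = 3·-4266 + 3·-1125 = -16173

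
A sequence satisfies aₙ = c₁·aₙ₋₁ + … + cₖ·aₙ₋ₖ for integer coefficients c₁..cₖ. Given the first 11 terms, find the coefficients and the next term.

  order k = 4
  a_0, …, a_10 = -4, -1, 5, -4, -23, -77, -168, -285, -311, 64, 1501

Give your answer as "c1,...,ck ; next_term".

3,-2,-3,1 ; 5023

  a_4 = 3·-4 + -2·5 + -3·-1 + 1·-4 = -23
  a_5 = 3·-23 + -2·-4 + -3·5 + 1·-1 = -77
  a_6 = 3·-77 + -2·-23 + -3·-4 + 1·5 = -168
  a_7 = 3·-168 + -2·-77 + -3·-23 + 1·-4 = -285
  a_8 = 3·-285 + -2·-168 + -3·-77 + 1·-23 = -311
  a_9 = 3·-311 + -2·-285 + -3·-168 + 1·-77 = 64
  a_10 = 3·64 + -2·-311 + -3·-285 + 1·-168 = 1501
  a_11 = 3·1501 + -2·64 + -3·-311 + 1·-285 = 5023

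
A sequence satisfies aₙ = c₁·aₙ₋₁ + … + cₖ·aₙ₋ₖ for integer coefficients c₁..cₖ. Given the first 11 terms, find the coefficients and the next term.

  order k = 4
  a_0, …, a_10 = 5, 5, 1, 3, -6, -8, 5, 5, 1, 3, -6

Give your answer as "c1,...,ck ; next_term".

  a_4 = 0·3 + -1·1 + 0·5 + -1·5 = -6
  a_5 = 0·-6 + -1·3 + 0·1 + -1·5 = -8
  a_6 = 0·-8 + -1·-6 + 0·3 + -1·1 = 5
  a_7 = 0·5 + -1·-8 + 0·-6 + -1·3 = 5
  a_8 = 0·5 + -1·5 + 0·-8 + -1·-6 = 1
  a_9 = 0·1 + -1·5 + 0·5 + -1·-8 = 3
  a_10 = 0·3 + -1·1 + 0·5 + -1·5 = -6
  a_11 = 0·-6 + -1·3 + 0·1 + -1·5 = -8

0,-1,0,-1 ; -8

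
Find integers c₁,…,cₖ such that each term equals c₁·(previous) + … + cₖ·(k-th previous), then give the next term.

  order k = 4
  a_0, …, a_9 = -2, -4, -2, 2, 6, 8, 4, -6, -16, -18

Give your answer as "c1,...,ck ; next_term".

  a_4 = 1·2 + -1·-2 + 0·-4 + -1·-2 = 6
  a_5 = 1·6 + -1·2 + 0·-2 + -1·-4 = 8
  a_6 = 1·8 + -1·6 + 0·2 + -1·-2 = 4
  a_7 = 1·4 + -1·8 + 0·6 + -1·2 = -6
  a_8 = 1·-6 + -1·4 + 0·8 + -1·6 = -16
  a_9 = 1·-16 + -1·-6 + 0·4 + -1·8 = -18
  a_10 = 1·-18 + -1·-16 + 0·-6 + -1·4 = -6

1,-1,0,-1 ; -6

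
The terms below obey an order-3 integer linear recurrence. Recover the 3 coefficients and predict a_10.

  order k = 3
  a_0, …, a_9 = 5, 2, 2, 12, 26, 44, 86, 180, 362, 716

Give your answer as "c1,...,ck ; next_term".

  a_3 = 2·2 + -1·2 + 2·5 = 12
  a_4 = 2·12 + -1·2 + 2·2 = 26
  a_5 = 2·26 + -1·12 + 2·2 = 44
  a_6 = 2·44 + -1·26 + 2·12 = 86
  a_7 = 2·86 + -1·44 + 2·26 = 180
  a_8 = 2·180 + -1·86 + 2·44 = 362
  a_9 = 2·362 + -1·180 + 2·86 = 716
  a_10 = 2·716 + -1·362 + 2·180 = 1430

2,-1,2 ; 1430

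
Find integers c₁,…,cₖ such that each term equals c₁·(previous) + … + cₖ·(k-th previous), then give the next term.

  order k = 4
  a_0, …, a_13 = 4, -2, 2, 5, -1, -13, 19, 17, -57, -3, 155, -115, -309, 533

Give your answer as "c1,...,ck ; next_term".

  a_4 = -1·5 + -2·2 + 0·-2 + 2·4 = -1
  a_5 = -1·-1 + -2·5 + 0·2 + 2·-2 = -13
  a_6 = -1·-13 + -2·-1 + 0·5 + 2·2 = 19
  a_7 = -1·19 + -2·-13 + 0·-1 + 2·5 = 17
  a_8 = -1·17 + -2·19 + 0·-13 + 2·-1 = -57
  a_9 = -1·-57 + -2·17 + 0·19 + 2·-13 = -3
  a_10 = -1·-3 + -2·-57 + 0·17 + 2·19 = 155
  a_11 = -1·155 + -2·-3 + 0·-57 + 2·17 = -115
  a_12 = -1·-115 + -2·155 + 0·-3 + 2·-57 = -309
  a_13 = -1·-309 + -2·-115 + 0·155 + 2·-3 = 533
  a_14 = -1·533 + -2·-309 + 0·-115 + 2·155 = 395

-1,-2,0,2 ; 395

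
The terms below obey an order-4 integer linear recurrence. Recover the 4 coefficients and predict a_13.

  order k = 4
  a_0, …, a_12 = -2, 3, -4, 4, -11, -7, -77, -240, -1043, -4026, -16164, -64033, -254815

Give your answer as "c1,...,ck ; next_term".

  a_4 = 3·4 + 4·-4 + -1·3 + 2·-2 = -11
  a_5 = 3·-11 + 4·4 + -1·-4 + 2·3 = -7
  a_6 = 3·-7 + 4·-11 + -1·4 + 2·-4 = -77
  a_7 = 3·-77 + 4·-7 + -1·-11 + 2·4 = -240
  a_8 = 3·-240 + 4·-77 + -1·-7 + 2·-11 = -1043
  a_9 = 3·-1043 + 4·-240 + -1·-77 + 2·-7 = -4026
  a_10 = 3·-4026 + 4·-1043 + -1·-240 + 2·-77 = -16164
  a_11 = 3·-16164 + 4·-4026 + -1·-1043 + 2·-240 = -64033
  a_12 = 3·-64033 + 4·-16164 + -1·-4026 + 2·-1043 = -254815
  a_13 = 3·-254815 + 4·-64033 + -1·-16164 + 2·-4026 = -1012465

3,4,-1,2 ; -1012465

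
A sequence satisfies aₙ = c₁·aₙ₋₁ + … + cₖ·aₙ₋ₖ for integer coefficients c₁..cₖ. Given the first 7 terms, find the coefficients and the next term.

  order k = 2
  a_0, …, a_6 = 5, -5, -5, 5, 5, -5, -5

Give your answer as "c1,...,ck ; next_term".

0,-1 ; 5

  a_2 = 0·-5 + -1·5 = -5
  a_3 = 0·-5 + -1·-5 = 5
  a_4 = 0·5 + -1·-5 = 5
  a_5 = 0·5 + -1·5 = -5
  a_6 = 0·-5 + -1·5 = -5
  a_7 = 0·-5 + -1·-5 = 5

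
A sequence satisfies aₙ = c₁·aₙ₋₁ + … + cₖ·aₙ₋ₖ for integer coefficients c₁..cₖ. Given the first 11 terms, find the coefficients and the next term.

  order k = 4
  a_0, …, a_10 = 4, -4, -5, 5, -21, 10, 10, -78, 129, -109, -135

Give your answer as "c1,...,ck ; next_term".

  a_4 = -1·5 + 0·-5 + 3·-4 + -1·4 = -21
  a_5 = -1·-21 + 0·5 + 3·-5 + -1·-4 = 10
  a_6 = -1·10 + 0·-21 + 3·5 + -1·-5 = 10
  a_7 = -1·10 + 0·10 + 3·-21 + -1·5 = -78
  a_8 = -1·-78 + 0·10 + 3·10 + -1·-21 = 129
  a_9 = -1·129 + 0·-78 + 3·10 + -1·10 = -109
  a_10 = -1·-109 + 0·129 + 3·-78 + -1·10 = -135
  a_11 = -1·-135 + 0·-109 + 3·129 + -1·-78 = 600

-1,0,3,-1 ; 600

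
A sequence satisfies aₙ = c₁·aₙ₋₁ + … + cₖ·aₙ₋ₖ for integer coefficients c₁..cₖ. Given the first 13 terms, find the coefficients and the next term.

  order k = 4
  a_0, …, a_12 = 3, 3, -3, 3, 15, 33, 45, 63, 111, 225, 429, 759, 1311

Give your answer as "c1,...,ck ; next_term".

  a_4 = 2·3 + -1·-3 + 0·3 + 2·3 = 15
  a_5 = 2·15 + -1·3 + 0·-3 + 2·3 = 33
  a_6 = 2·33 + -1·15 + 0·3 + 2·-3 = 45
  a_7 = 2·45 + -1·33 + 0·15 + 2·3 = 63
  a_8 = 2·63 + -1·45 + 0·33 + 2·15 = 111
  a_9 = 2·111 + -1·63 + 0·45 + 2·33 = 225
  a_10 = 2·225 + -1·111 + 0·63 + 2·45 = 429
  a_11 = 2·429 + -1·225 + 0·111 + 2·63 = 759
  a_12 = 2·759 + -1·429 + 0·225 + 2·111 = 1311
  a_13 = 2·1311 + -1·759 + 0·429 + 2·225 = 2313

2,-1,0,2 ; 2313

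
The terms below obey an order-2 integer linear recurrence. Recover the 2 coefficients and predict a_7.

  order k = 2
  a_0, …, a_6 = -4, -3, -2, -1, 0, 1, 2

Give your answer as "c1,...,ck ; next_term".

  a_2 = 2·-3 + -1·-4 = -2
  a_3 = 2·-2 + -1·-3 = -1
  a_4 = 2·-1 + -1·-2 = 0
  a_5 = 2·0 + -1·-1 = 1
  a_6 = 2·1 + -1·0 = 2
  a_7 = 2·2 + -1·1 = 3

2,-1 ; 3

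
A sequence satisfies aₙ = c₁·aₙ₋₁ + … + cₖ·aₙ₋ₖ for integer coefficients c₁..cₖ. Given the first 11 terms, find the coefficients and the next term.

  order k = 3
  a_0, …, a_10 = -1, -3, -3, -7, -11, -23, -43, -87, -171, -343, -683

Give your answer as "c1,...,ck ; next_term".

2,1,-2 ; -1367

  a_3 = 2·-3 + 1·-3 + -2·-1 = -7
  a_4 = 2·-7 + 1·-3 + -2·-3 = -11
  a_5 = 2·-11 + 1·-7 + -2·-3 = -23
  a_6 = 2·-23 + 1·-11 + -2·-7 = -43
  a_7 = 2·-43 + 1·-23 + -2·-11 = -87
  a_8 = 2·-87 + 1·-43 + -2·-23 = -171
  a_9 = 2·-171 + 1·-87 + -2·-43 = -343
  a_10 = 2·-343 + 1·-171 + -2·-87 = -683
  a_11 = 2·-683 + 1·-343 + -2·-171 = -1367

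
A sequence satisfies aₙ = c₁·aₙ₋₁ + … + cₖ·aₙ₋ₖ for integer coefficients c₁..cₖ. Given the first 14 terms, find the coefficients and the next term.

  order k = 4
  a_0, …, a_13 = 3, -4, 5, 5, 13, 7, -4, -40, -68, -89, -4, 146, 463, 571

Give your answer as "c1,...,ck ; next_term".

0,2,-3,-3 ; 500

  a_4 = 0·5 + 2·5 + -3·-4 + -3·3 = 13
  a_5 = 0·13 + 2·5 + -3·5 + -3·-4 = 7
  a_6 = 0·7 + 2·13 + -3·5 + -3·5 = -4
  a_7 = 0·-4 + 2·7 + -3·13 + -3·5 = -40
  a_8 = 0·-40 + 2·-4 + -3·7 + -3·13 = -68
  a_9 = 0·-68 + 2·-40 + -3·-4 + -3·7 = -89
  a_10 = 0·-89 + 2·-68 + -3·-40 + -3·-4 = -4
  a_11 = 0·-4 + 2·-89 + -3·-68 + -3·-40 = 146
  a_12 = 0·146 + 2·-4 + -3·-89 + -3·-68 = 463
  a_13 = 0·463 + 2·146 + -3·-4 + -3·-89 = 571
  a_14 = 0·571 + 2·463 + -3·146 + -3·-4 = 500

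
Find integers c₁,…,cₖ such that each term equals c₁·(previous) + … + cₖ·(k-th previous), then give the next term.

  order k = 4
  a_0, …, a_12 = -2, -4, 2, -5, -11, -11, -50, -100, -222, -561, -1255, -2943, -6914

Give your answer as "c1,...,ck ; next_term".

  a_4 = 1·-5 + 2·2 + 3·-4 + -1·-2 = -11
  a_5 = 1·-11 + 2·-5 + 3·2 + -1·-4 = -11
  a_6 = 1·-11 + 2·-11 + 3·-5 + -1·2 = -50
  a_7 = 1·-50 + 2·-11 + 3·-11 + -1·-5 = -100
  a_8 = 1·-100 + 2·-50 + 3·-11 + -1·-11 = -222
  a_9 = 1·-222 + 2·-100 + 3·-50 + -1·-11 = -561
  a_10 = 1·-561 + 2·-222 + 3·-100 + -1·-50 = -1255
  a_11 = 1·-1255 + 2·-561 + 3·-222 + -1·-100 = -2943
  a_12 = 1·-2943 + 2·-1255 + 3·-561 + -1·-222 = -6914
  a_13 = 1·-6914 + 2·-2943 + 3·-1255 + -1·-561 = -16004

1,2,3,-1 ; -16004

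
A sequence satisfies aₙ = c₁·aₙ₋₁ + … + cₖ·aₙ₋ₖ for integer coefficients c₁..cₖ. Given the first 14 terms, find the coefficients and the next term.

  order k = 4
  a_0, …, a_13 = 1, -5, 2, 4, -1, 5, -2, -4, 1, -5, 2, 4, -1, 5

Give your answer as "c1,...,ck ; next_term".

0,0,0,-1 ; -2

  a_4 = 0·4 + 0·2 + 0·-5 + -1·1 = -1
  a_5 = 0·-1 + 0·4 + 0·2 + -1·-5 = 5
  a_6 = 0·5 + 0·-1 + 0·4 + -1·2 = -2
  a_7 = 0·-2 + 0·5 + 0·-1 + -1·4 = -4
  a_8 = 0·-4 + 0·-2 + 0·5 + -1·-1 = 1
  a_9 = 0·1 + 0·-4 + 0·-2 + -1·5 = -5
  a_10 = 0·-5 + 0·1 + 0·-4 + -1·-2 = 2
  a_11 = 0·2 + 0·-5 + 0·1 + -1·-4 = 4
  a_12 = 0·4 + 0·2 + 0·-5 + -1·1 = -1
  a_13 = 0·-1 + 0·4 + 0·2 + -1·-5 = 5
  a_14 = 0·5 + 0·-1 + 0·4 + -1·2 = -2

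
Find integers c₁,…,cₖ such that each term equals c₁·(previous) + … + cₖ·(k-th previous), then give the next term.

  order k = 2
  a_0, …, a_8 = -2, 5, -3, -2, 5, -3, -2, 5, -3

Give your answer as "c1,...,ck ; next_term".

  a_2 = -1·5 + -1·-2 = -3
  a_3 = -1·-3 + -1·5 = -2
  a_4 = -1·-2 + -1·-3 = 5
  a_5 = -1·5 + -1·-2 = -3
  a_6 = -1·-3 + -1·5 = -2
  a_7 = -1·-2 + -1·-3 = 5
  a_8 = -1·5 + -1·-2 = -3
  a_9 = -1·-3 + -1·5 = -2

-1,-1 ; -2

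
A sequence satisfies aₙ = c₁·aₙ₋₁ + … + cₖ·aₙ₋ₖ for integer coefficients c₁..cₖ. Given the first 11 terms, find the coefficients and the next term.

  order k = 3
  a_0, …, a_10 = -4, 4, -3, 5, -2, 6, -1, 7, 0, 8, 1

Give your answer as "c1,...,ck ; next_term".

1,1,-1 ; 9

  a_3 = 1·-3 + 1·4 + -1·-4 = 5
  a_4 = 1·5 + 1·-3 + -1·4 = -2
  a_5 = 1·-2 + 1·5 + -1·-3 = 6
  a_6 = 1·6 + 1·-2 + -1·5 = -1
  a_7 = 1·-1 + 1·6 + -1·-2 = 7
  a_8 = 1·7 + 1·-1 + -1·6 = 0
  a_9 = 1·0 + 1·7 + -1·-1 = 8
  a_10 = 1·8 + 1·0 + -1·7 = 1
  a_11 = 1·1 + 1·8 + -1·0 = 9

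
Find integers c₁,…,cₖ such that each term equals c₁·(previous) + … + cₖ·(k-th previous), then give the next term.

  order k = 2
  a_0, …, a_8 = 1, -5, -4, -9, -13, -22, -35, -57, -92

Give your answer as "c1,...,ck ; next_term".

1,1 ; -149

  a_2 = 1·-5 + 1·1 = -4
  a_3 = 1·-4 + 1·-5 = -9
  a_4 = 1·-9 + 1·-4 = -13
  a_5 = 1·-13 + 1·-9 = -22
  a_6 = 1·-22 + 1·-13 = -35
  a_7 = 1·-35 + 1·-22 = -57
  a_8 = 1·-57 + 1·-35 = -92
  a_9 = 1·-92 + 1·-57 = -149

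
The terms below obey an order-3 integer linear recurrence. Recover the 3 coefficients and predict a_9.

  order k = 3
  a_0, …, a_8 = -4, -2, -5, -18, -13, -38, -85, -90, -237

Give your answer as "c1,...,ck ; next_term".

0,1,4 ; -430

  a_3 = 0·-5 + 1·-2 + 4·-4 = -18
  a_4 = 0·-18 + 1·-5 + 4·-2 = -13
  a_5 = 0·-13 + 1·-18 + 4·-5 = -38
  a_6 = 0·-38 + 1·-13 + 4·-18 = -85
  a_7 = 0·-85 + 1·-38 + 4·-13 = -90
  a_8 = 0·-90 + 1·-85 + 4·-38 = -237
  a_9 = 0·-237 + 1·-90 + 4·-85 = -430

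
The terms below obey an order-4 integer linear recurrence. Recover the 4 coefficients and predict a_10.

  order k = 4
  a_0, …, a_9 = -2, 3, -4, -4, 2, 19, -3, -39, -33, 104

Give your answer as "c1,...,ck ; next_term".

  a_4 = -1·-4 + -2·-4 + -4·3 + -1·-2 = 2
  a_5 = -1·2 + -2·-4 + -4·-4 + -1·3 = 19
  a_6 = -1·19 + -2·2 + -4·-4 + -1·-4 = -3
  a_7 = -1·-3 + -2·19 + -4·2 + -1·-4 = -39
  a_8 = -1·-39 + -2·-3 + -4·19 + -1·2 = -33
  a_9 = -1·-33 + -2·-39 + -4·-3 + -1·19 = 104
  a_10 = -1·104 + -2·-33 + -4·-39 + -1·-3 = 121

-1,-2,-4,-1 ; 121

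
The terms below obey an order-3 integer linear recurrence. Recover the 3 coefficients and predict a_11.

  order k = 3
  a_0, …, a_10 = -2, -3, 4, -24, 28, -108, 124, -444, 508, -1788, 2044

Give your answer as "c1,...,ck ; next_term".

  a_3 = -1·4 + 4·-3 + 4·-2 = -24
  a_4 = -1·-24 + 4·4 + 4·-3 = 28
  a_5 = -1·28 + 4·-24 + 4·4 = -108
  a_6 = -1·-108 + 4·28 + 4·-24 = 124
  a_7 = -1·124 + 4·-108 + 4·28 = -444
  a_8 = -1·-444 + 4·124 + 4·-108 = 508
  a_9 = -1·508 + 4·-444 + 4·124 = -1788
  a_10 = -1·-1788 + 4·508 + 4·-444 = 2044
  a_11 = -1·2044 + 4·-1788 + 4·508 = -7164

-1,4,4 ; -7164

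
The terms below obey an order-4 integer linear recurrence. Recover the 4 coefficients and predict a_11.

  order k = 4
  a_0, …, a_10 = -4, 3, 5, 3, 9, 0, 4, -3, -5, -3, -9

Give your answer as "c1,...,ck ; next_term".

  a_4 = 0·3 + 1·5 + 0·3 + -1·-4 = 9
  a_5 = 0·9 + 1·3 + 0·5 + -1·3 = 0
  a_6 = 0·0 + 1·9 + 0·3 + -1·5 = 4
  a_7 = 0·4 + 1·0 + 0·9 + -1·3 = -3
  a_8 = 0·-3 + 1·4 + 0·0 + -1·9 = -5
  a_9 = 0·-5 + 1·-3 + 0·4 + -1·0 = -3
  a_10 = 0·-3 + 1·-5 + 0·-3 + -1·4 = -9
  a_11 = 0·-9 + 1·-3 + 0·-5 + -1·-3 = 0

0,1,0,-1 ; 0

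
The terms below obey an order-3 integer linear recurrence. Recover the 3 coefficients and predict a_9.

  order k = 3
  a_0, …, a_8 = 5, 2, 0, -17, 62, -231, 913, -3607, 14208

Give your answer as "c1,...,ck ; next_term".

  a_3 = -4·0 + -1·2 + -3·5 = -17
  a_4 = -4·-17 + -1·0 + -3·2 = 62
  a_5 = -4·62 + -1·-17 + -3·0 = -231
  a_6 = -4·-231 + -1·62 + -3·-17 = 913
  a_7 = -4·913 + -1·-231 + -3·62 = -3607
  a_8 = -4·-3607 + -1·913 + -3·-231 = 14208
  a_9 = -4·14208 + -1·-3607 + -3·913 = -55964

-4,-1,-3 ; -55964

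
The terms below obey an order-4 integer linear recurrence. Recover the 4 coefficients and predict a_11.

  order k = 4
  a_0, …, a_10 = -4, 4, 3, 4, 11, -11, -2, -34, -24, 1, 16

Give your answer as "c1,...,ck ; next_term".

  a_4 = 0·4 + 1·3 + -1·4 + -3·-4 = 11
  a_5 = 0·11 + 1·4 + -1·3 + -3·4 = -11
  a_6 = 0·-11 + 1·11 + -1·4 + -3·3 = -2
  a_7 = 0·-2 + 1·-11 + -1·11 + -3·4 = -34
  a_8 = 0·-34 + 1·-2 + -1·-11 + -3·11 = -24
  a_9 = 0·-24 + 1·-34 + -1·-2 + -3·-11 = 1
  a_10 = 0·1 + 1·-24 + -1·-34 + -3·-2 = 16
  a_11 = 0·16 + 1·1 + -1·-24 + -3·-34 = 127

0,1,-1,-3 ; 127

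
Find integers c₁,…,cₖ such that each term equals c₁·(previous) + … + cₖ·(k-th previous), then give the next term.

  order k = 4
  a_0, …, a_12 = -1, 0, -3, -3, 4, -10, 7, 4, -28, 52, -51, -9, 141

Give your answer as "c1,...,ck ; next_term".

-1,0,2,-1 ; -295

  a_4 = -1·-3 + 0·-3 + 2·0 + -1·-1 = 4
  a_5 = -1·4 + 0·-3 + 2·-3 + -1·0 = -10
  a_6 = -1·-10 + 0·4 + 2·-3 + -1·-3 = 7
  a_7 = -1·7 + 0·-10 + 2·4 + -1·-3 = 4
  a_8 = -1·4 + 0·7 + 2·-10 + -1·4 = -28
  a_9 = -1·-28 + 0·4 + 2·7 + -1·-10 = 52
  a_10 = -1·52 + 0·-28 + 2·4 + -1·7 = -51
  a_11 = -1·-51 + 0·52 + 2·-28 + -1·4 = -9
  a_12 = -1·-9 + 0·-51 + 2·52 + -1·-28 = 141
  a_13 = -1·141 + 0·-9 + 2·-51 + -1·52 = -295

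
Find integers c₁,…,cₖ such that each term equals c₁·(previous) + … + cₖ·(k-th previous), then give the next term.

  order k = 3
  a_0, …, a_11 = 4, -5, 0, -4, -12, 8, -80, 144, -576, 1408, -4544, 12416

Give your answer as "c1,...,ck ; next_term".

-2,4,4 ; -37376

  a_3 = -2·0 + 4·-5 + 4·4 = -4
  a_4 = -2·-4 + 4·0 + 4·-5 = -12
  a_5 = -2·-12 + 4·-4 + 4·0 = 8
  a_6 = -2·8 + 4·-12 + 4·-4 = -80
  a_7 = -2·-80 + 4·8 + 4·-12 = 144
  a_8 = -2·144 + 4·-80 + 4·8 = -576
  a_9 = -2·-576 + 4·144 + 4·-80 = 1408
  a_10 = -2·1408 + 4·-576 + 4·144 = -4544
  a_11 = -2·-4544 + 4·1408 + 4·-576 = 12416
  a_12 = -2·12416 + 4·-4544 + 4·1408 = -37376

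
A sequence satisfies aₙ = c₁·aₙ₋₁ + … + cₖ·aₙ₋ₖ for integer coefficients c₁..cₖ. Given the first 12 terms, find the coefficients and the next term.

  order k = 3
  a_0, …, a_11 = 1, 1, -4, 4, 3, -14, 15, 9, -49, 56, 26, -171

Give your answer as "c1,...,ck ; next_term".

-2,-3,-1 ; 208

  a_3 = -2·-4 + -3·1 + -1·1 = 4
  a_4 = -2·4 + -3·-4 + -1·1 = 3
  a_5 = -2·3 + -3·4 + -1·-4 = -14
  a_6 = -2·-14 + -3·3 + -1·4 = 15
  a_7 = -2·15 + -3·-14 + -1·3 = 9
  a_8 = -2·9 + -3·15 + -1·-14 = -49
  a_9 = -2·-49 + -3·9 + -1·15 = 56
  a_10 = -2·56 + -3·-49 + -1·9 = 26
  a_11 = -2·26 + -3·56 + -1·-49 = -171
  a_12 = -2·-171 + -3·26 + -1·56 = 208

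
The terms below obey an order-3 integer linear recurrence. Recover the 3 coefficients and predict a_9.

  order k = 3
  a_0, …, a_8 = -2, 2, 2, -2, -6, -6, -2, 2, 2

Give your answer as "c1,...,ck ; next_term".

  a_3 = 2·2 + -2·2 + 1·-2 = -2
  a_4 = 2·-2 + -2·2 + 1·2 = -6
  a_5 = 2·-6 + -2·-2 + 1·2 = -6
  a_6 = 2·-6 + -2·-6 + 1·-2 = -2
  a_7 = 2·-2 + -2·-6 + 1·-6 = 2
  a_8 = 2·2 + -2·-2 + 1·-6 = 2
  a_9 = 2·2 + -2·2 + 1·-2 = -2

2,-2,1 ; -2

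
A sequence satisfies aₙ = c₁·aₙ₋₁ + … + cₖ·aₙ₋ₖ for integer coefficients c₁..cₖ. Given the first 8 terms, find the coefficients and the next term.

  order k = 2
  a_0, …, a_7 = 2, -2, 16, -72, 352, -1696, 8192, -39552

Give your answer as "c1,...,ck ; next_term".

  a_2 = -4·-2 + 4·2 = 16
  a_3 = -4·16 + 4·-2 = -72
  a_4 = -4·-72 + 4·16 = 352
  a_5 = -4·352 + 4·-72 = -1696
  a_6 = -4·-1696 + 4·352 = 8192
  a_7 = -4·8192 + 4·-1696 = -39552
  a_8 = -4·-39552 + 4·8192 = 190976

-4,4 ; 190976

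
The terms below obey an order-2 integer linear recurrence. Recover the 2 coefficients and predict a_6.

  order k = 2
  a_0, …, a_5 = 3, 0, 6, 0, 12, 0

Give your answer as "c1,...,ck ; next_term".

0,2 ; 24

  a_2 = 0·0 + 2·3 = 6
  a_3 = 0·6 + 2·0 = 0
  a_4 = 0·0 + 2·6 = 12
  a_5 = 0·12 + 2·0 = 0
  a_6 = 0·0 + 2·12 = 24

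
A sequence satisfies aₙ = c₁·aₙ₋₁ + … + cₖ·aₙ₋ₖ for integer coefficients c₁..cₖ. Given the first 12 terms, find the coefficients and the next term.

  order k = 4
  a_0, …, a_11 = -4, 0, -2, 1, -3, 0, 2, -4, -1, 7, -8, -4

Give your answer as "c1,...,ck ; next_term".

-1,-1,1,1 ; 18

  a_4 = -1·1 + -1·-2 + 1·0 + 1·-4 = -3
  a_5 = -1·-3 + -1·1 + 1·-2 + 1·0 = 0
  a_6 = -1·0 + -1·-3 + 1·1 + 1·-2 = 2
  a_7 = -1·2 + -1·0 + 1·-3 + 1·1 = -4
  a_8 = -1·-4 + -1·2 + 1·0 + 1·-3 = -1
  a_9 = -1·-1 + -1·-4 + 1·2 + 1·0 = 7
  a_10 = -1·7 + -1·-1 + 1·-4 + 1·2 = -8
  a_11 = -1·-8 + -1·7 + 1·-1 + 1·-4 = -4
  a_12 = -1·-4 + -1·-8 + 1·7 + 1·-1 = 18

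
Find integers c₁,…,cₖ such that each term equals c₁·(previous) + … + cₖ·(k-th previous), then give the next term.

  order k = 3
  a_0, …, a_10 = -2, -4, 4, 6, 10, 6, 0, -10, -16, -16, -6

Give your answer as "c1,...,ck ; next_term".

  a_3 = 1·4 + 0·-4 + -1·-2 = 6
  a_4 = 1·6 + 0·4 + -1·-4 = 10
  a_5 = 1·10 + 0·6 + -1·4 = 6
  a_6 = 1·6 + 0·10 + -1·6 = 0
  a_7 = 1·0 + 0·6 + -1·10 = -10
  a_8 = 1·-10 + 0·0 + -1·6 = -16
  a_9 = 1·-16 + 0·-10 + -1·0 = -16
  a_10 = 1·-16 + 0·-16 + -1·-10 = -6
  a_11 = 1·-6 + 0·-16 + -1·-16 = 10

1,0,-1 ; 10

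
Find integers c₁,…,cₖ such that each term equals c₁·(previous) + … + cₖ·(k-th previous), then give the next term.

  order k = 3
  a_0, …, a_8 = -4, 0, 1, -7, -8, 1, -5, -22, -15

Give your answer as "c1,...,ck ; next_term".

1,-1,2 ; -3

  a_3 = 1·1 + -1·0 + 2·-4 = -7
  a_4 = 1·-7 + -1·1 + 2·0 = -8
  a_5 = 1·-8 + -1·-7 + 2·1 = 1
  a_6 = 1·1 + -1·-8 + 2·-7 = -5
  a_7 = 1·-5 + -1·1 + 2·-8 = -22
  a_8 = 1·-22 + -1·-5 + 2·1 = -15
  a_9 = 1·-15 + -1·-22 + 2·-5 = -3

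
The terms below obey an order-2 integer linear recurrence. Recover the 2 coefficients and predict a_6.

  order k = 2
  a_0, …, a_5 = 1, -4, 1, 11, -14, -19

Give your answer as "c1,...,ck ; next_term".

  a_2 = -1·-4 + -3·1 = 1
  a_3 = -1·1 + -3·-4 = 11
  a_4 = -1·11 + -3·1 = -14
  a_5 = -1·-14 + -3·11 = -19
  a_6 = -1·-19 + -3·-14 = 61

-1,-3 ; 61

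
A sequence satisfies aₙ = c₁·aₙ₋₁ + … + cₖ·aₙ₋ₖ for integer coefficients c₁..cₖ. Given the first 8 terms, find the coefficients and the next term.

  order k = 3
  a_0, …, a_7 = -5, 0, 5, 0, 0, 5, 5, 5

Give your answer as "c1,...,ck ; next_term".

1,0,1 ; 10

  a_3 = 1·5 + 0·0 + 1·-5 = 0
  a_4 = 1·0 + 0·5 + 1·0 = 0
  a_5 = 1·0 + 0·0 + 1·5 = 5
  a_6 = 1·5 + 0·0 + 1·0 = 5
  a_7 = 1·5 + 0·5 + 1·0 = 5
  a_8 = 1·5 + 0·5 + 1·5 = 10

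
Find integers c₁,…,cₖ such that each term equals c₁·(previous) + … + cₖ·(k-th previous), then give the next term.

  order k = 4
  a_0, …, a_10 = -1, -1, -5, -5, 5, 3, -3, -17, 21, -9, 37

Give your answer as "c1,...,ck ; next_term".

  a_4 = -1·-5 + 0·-5 + -2·-1 + 2·-1 = 5
  a_5 = -1·5 + 0·-5 + -2·-5 + 2·-1 = 3
  a_6 = -1·3 + 0·5 + -2·-5 + 2·-5 = -3
  a_7 = -1·-3 + 0·3 + -2·5 + 2·-5 = -17
  a_8 = -1·-17 + 0·-3 + -2·3 + 2·5 = 21
  a_9 = -1·21 + 0·-17 + -2·-3 + 2·3 = -9
  a_10 = -1·-9 + 0·21 + -2·-17 + 2·-3 = 37
  a_11 = -1·37 + 0·-9 + -2·21 + 2·-17 = -113

-1,0,-2,2 ; -113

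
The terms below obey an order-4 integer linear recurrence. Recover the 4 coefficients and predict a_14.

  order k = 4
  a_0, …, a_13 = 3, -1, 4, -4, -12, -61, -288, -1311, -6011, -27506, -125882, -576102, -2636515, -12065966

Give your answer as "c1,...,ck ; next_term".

4,3,-1,-3 ; -55219661

  a_4 = 4·-4 + 3·4 + -1·-1 + -3·3 = -12
  a_5 = 4·-12 + 3·-4 + -1·4 + -3·-1 = -61
  a_6 = 4·-61 + 3·-12 + -1·-4 + -3·4 = -288
  a_7 = 4·-288 + 3·-61 + -1·-12 + -3·-4 = -1311
  a_8 = 4·-1311 + 3·-288 + -1·-61 + -3·-12 = -6011
  a_9 = 4·-6011 + 3·-1311 + -1·-288 + -3·-61 = -27506
  a_10 = 4·-27506 + 3·-6011 + -1·-1311 + -3·-288 = -125882
  a_11 = 4·-125882 + 3·-27506 + -1·-6011 + -3·-1311 = -576102
  a_12 = 4·-576102 + 3·-125882 + -1·-27506 + -3·-6011 = -2636515
  a_13 = 4·-2636515 + 3·-576102 + -1·-125882 + -3·-27506 = -12065966
  a_14 = 4·-12065966 + 3·-2636515 + -1·-576102 + -3·-125882 = -55219661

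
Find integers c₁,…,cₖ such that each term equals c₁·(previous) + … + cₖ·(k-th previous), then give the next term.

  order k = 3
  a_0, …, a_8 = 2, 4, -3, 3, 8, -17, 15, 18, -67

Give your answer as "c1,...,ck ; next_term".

  a_3 = -1·-3 + -1·4 + 2·2 = 3
  a_4 = -1·3 + -1·-3 + 2·4 = 8
  a_5 = -1·8 + -1·3 + 2·-3 = -17
  a_6 = -1·-17 + -1·8 + 2·3 = 15
  a_7 = -1·15 + -1·-17 + 2·8 = 18
  a_8 = -1·18 + -1·15 + 2·-17 = -67
  a_9 = -1·-67 + -1·18 + 2·15 = 79

-1,-1,2 ; 79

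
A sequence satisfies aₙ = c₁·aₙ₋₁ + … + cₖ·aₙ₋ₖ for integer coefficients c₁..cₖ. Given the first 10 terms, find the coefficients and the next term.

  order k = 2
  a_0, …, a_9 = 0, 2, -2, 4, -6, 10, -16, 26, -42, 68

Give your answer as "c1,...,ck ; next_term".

-1,1 ; -110

  a_2 = -1·2 + 1·0 = -2
  a_3 = -1·-2 + 1·2 = 4
  a_4 = -1·4 + 1·-2 = -6
  a_5 = -1·-6 + 1·4 = 10
  a_6 = -1·10 + 1·-6 = -16
  a_7 = -1·-16 + 1·10 = 26
  a_8 = -1·26 + 1·-16 = -42
  a_9 = -1·-42 + 1·26 = 68
  a_10 = -1·68 + 1·-42 = -110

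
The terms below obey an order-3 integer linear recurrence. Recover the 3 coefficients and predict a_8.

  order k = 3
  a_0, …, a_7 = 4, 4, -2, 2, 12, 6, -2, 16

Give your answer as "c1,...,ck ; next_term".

1,-1,2 ; 30

  a_3 = 1·-2 + -1·4 + 2·4 = 2
  a_4 = 1·2 + -1·-2 + 2·4 = 12
  a_5 = 1·12 + -1·2 + 2·-2 = 6
  a_6 = 1·6 + -1·12 + 2·2 = -2
  a_7 = 1·-2 + -1·6 + 2·12 = 16
  a_8 = 1·16 + -1·-2 + 2·6 = 30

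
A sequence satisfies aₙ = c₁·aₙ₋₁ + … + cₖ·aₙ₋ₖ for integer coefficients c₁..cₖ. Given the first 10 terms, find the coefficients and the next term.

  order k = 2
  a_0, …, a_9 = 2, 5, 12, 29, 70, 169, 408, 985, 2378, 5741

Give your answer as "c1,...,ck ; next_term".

  a_2 = 2·5 + 1·2 = 12
  a_3 = 2·12 + 1·5 = 29
  a_4 = 2·29 + 1·12 = 70
  a_5 = 2·70 + 1·29 = 169
  a_6 = 2·169 + 1·70 = 408
  a_7 = 2·408 + 1·169 = 985
  a_8 = 2·985 + 1·408 = 2378
  a_9 = 2·2378 + 1·985 = 5741
  a_10 = 2·5741 + 1·2378 = 13860

2,1 ; 13860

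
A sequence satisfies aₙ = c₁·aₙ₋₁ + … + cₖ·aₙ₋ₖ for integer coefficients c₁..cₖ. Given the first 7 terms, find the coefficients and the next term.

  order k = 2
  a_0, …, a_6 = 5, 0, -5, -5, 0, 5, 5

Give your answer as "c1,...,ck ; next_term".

  a_2 = 1·0 + -1·5 = -5
  a_3 = 1·-5 + -1·0 = -5
  a_4 = 1·-5 + -1·-5 = 0
  a_5 = 1·0 + -1·-5 = 5
  a_6 = 1·5 + -1·0 = 5
  a_7 = 1·5 + -1·5 = 0

1,-1 ; 0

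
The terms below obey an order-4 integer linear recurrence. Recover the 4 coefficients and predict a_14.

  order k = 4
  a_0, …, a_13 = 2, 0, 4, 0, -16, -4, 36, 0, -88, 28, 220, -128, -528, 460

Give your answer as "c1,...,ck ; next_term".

1,-3,3,-2 ; 1220

  a_4 = 1·0 + -3·4 + 3·0 + -2·2 = -16
  a_5 = 1·-16 + -3·0 + 3·4 + -2·0 = -4
  a_6 = 1·-4 + -3·-16 + 3·0 + -2·4 = 36
  a_7 = 1·36 + -3·-4 + 3·-16 + -2·0 = 0
  a_8 = 1·0 + -3·36 + 3·-4 + -2·-16 = -88
  a_9 = 1·-88 + -3·0 + 3·36 + -2·-4 = 28
  a_10 = 1·28 + -3·-88 + 3·0 + -2·36 = 220
  a_11 = 1·220 + -3·28 + 3·-88 + -2·0 = -128
  a_12 = 1·-128 + -3·220 + 3·28 + -2·-88 = -528
  a_13 = 1·-528 + -3·-128 + 3·220 + -2·28 = 460
  a_14 = 1·460 + -3·-528 + 3·-128 + -2·220 = 1220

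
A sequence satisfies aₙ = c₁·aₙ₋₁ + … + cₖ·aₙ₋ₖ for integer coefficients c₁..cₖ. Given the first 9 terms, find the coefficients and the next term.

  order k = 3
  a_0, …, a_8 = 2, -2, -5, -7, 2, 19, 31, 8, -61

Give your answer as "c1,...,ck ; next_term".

  a_3 = 1·-5 + -1·-2 + -2·2 = -7
  a_4 = 1·-7 + -1·-5 + -2·-2 = 2
  a_5 = 1·2 + -1·-7 + -2·-5 = 19
  a_6 = 1·19 + -1·2 + -2·-7 = 31
  a_7 = 1·31 + -1·19 + -2·2 = 8
  a_8 = 1·8 + -1·31 + -2·19 = -61
  a_9 = 1·-61 + -1·8 + -2·31 = -131

1,-1,-2 ; -131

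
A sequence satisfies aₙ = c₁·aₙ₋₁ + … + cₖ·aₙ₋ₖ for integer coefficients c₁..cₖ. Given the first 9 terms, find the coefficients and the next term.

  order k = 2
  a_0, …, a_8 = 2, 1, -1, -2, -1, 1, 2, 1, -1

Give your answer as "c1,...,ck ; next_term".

  a_2 = 1·1 + -1·2 = -1
  a_3 = 1·-1 + -1·1 = -2
  a_4 = 1·-2 + -1·-1 = -1
  a_5 = 1·-1 + -1·-2 = 1
  a_6 = 1·1 + -1·-1 = 2
  a_7 = 1·2 + -1·1 = 1
  a_8 = 1·1 + -1·2 = -1
  a_9 = 1·-1 + -1·1 = -2

1,-1 ; -2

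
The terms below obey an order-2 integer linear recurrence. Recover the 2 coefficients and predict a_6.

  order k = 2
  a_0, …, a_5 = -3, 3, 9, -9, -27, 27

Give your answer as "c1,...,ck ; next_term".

0,-3 ; 81

  a_2 = 0·3 + -3·-3 = 9
  a_3 = 0·9 + -3·3 = -9
  a_4 = 0·-9 + -3·9 = -27
  a_5 = 0·-27 + -3·-9 = 27
  a_6 = 0·27 + -3·-27 = 81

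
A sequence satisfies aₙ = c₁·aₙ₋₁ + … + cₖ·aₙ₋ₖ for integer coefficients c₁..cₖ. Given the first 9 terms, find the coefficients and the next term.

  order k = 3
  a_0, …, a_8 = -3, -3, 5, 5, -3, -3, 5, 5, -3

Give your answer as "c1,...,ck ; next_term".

1,-1,1 ; -3

  a_3 = 1·5 + -1·-3 + 1·-3 = 5
  a_4 = 1·5 + -1·5 + 1·-3 = -3
  a_5 = 1·-3 + -1·5 + 1·5 = -3
  a_6 = 1·-3 + -1·-3 + 1·5 = 5
  a_7 = 1·5 + -1·-3 + 1·-3 = 5
  a_8 = 1·5 + -1·5 + 1·-3 = -3
  a_9 = 1·-3 + -1·5 + 1·5 = -3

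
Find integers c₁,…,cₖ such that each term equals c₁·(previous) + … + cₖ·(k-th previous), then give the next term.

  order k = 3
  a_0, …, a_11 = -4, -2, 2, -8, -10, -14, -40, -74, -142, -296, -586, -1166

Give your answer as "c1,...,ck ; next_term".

1,1,2 ; -2344

  a_3 = 1·2 + 1·-2 + 2·-4 = -8
  a_4 = 1·-8 + 1·2 + 2·-2 = -10
  a_5 = 1·-10 + 1·-8 + 2·2 = -14
  a_6 = 1·-14 + 1·-10 + 2·-8 = -40
  a_7 = 1·-40 + 1·-14 + 2·-10 = -74
  a_8 = 1·-74 + 1·-40 + 2·-14 = -142
  a_9 = 1·-142 + 1·-74 + 2·-40 = -296
  a_10 = 1·-296 + 1·-142 + 2·-74 = -586
  a_11 = 1·-586 + 1·-296 + 2·-142 = -1166
  a_12 = 1·-1166 + 1·-586 + 2·-296 = -2344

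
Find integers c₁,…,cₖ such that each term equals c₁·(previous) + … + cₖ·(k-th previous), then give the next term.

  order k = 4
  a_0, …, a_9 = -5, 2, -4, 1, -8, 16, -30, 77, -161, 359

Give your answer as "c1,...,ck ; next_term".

-1,2,-2,-1 ; -805

  a_4 = -1·1 + 2·-4 + -2·2 + -1·-5 = -8
  a_5 = -1·-8 + 2·1 + -2·-4 + -1·2 = 16
  a_6 = -1·16 + 2·-8 + -2·1 + -1·-4 = -30
  a_7 = -1·-30 + 2·16 + -2·-8 + -1·1 = 77
  a_8 = -1·77 + 2·-30 + -2·16 + -1·-8 = -161
  a_9 = -1·-161 + 2·77 + -2·-30 + -1·16 = 359
  a_10 = -1·359 + 2·-161 + -2·77 + -1·-30 = -805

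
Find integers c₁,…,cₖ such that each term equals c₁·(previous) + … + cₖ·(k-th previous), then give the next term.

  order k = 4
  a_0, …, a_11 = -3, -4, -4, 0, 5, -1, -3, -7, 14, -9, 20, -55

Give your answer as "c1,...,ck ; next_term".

  a_4 = -1·0 + 0·-4 + -2·-4 + 1·-3 = 5
  a_5 = -1·5 + 0·0 + -2·-4 + 1·-4 = -1
  a_6 = -1·-1 + 0·5 + -2·0 + 1·-4 = -3
  a_7 = -1·-3 + 0·-1 + -2·5 + 1·0 = -7
  a_8 = -1·-7 + 0·-3 + -2·-1 + 1·5 = 14
  a_9 = -1·14 + 0·-7 + -2·-3 + 1·-1 = -9
  a_10 = -1·-9 + 0·14 + -2·-7 + 1·-3 = 20
  a_11 = -1·20 + 0·-9 + -2·14 + 1·-7 = -55
  a_12 = -1·-55 + 0·20 + -2·-9 + 1·14 = 87

-1,0,-2,1 ; 87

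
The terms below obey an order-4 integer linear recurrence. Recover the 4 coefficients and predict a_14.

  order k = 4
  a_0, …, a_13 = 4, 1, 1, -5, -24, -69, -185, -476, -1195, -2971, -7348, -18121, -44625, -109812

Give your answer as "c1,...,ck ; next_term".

3,-1,0,-2 ; -270115

  a_4 = 3·-5 + -1·1 + 0·1 + -2·4 = -24
  a_5 = 3·-24 + -1·-5 + 0·1 + -2·1 = -69
  a_6 = 3·-69 + -1·-24 + 0·-5 + -2·1 = -185
  a_7 = 3·-185 + -1·-69 + 0·-24 + -2·-5 = -476
  a_8 = 3·-476 + -1·-185 + 0·-69 + -2·-24 = -1195
  a_9 = 3·-1195 + -1·-476 + 0·-185 + -2·-69 = -2971
  a_10 = 3·-2971 + -1·-1195 + 0·-476 + -2·-185 = -7348
  a_11 = 3·-7348 + -1·-2971 + 0·-1195 + -2·-476 = -18121
  a_12 = 3·-18121 + -1·-7348 + 0·-2971 + -2·-1195 = -44625
  a_13 = 3·-44625 + -1·-18121 + 0·-7348 + -2·-2971 = -109812
  a_14 = 3·-109812 + -1·-44625 + 0·-18121 + -2·-7348 = -270115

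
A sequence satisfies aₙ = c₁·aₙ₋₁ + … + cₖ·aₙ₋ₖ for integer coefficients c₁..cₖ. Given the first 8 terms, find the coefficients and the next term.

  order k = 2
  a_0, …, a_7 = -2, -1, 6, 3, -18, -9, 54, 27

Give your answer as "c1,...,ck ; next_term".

  a_2 = 0·-1 + -3·-2 = 6
  a_3 = 0·6 + -3·-1 = 3
  a_4 = 0·3 + -3·6 = -18
  a_5 = 0·-18 + -3·3 = -9
  a_6 = 0·-9 + -3·-18 = 54
  a_7 = 0·54 + -3·-9 = 27
  a_8 = 0·27 + -3·54 = -162

0,-3 ; -162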